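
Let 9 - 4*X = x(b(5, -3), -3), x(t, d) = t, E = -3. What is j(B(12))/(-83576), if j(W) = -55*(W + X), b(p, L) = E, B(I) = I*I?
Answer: 8085/83576 ≈ 0.096738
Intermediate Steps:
B(I) = I**2
b(p, L) = -3
X = 3 (X = 9/4 - 1/4*(-3) = 9/4 + 3/4 = 3)
j(W) = -165 - 55*W (j(W) = -55*(W + 3) = -55*(3 + W) = -165 - 55*W)
j(B(12))/(-83576) = (-165 - 55*12**2)/(-83576) = (-165 - 55*144)*(-1/83576) = (-165 - 7920)*(-1/83576) = -8085*(-1/83576) = 8085/83576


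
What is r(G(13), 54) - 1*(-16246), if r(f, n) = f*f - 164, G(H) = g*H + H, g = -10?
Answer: 29771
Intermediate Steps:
G(H) = -9*H (G(H) = -10*H + H = -9*H)
r(f, n) = -164 + f**2 (r(f, n) = f**2 - 164 = -164 + f**2)
r(G(13), 54) - 1*(-16246) = (-164 + (-9*13)**2) - 1*(-16246) = (-164 + (-117)**2) + 16246 = (-164 + 13689) + 16246 = 13525 + 16246 = 29771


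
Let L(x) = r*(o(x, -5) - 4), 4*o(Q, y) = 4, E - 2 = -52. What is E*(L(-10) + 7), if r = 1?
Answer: -200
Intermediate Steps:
E = -50 (E = 2 - 52 = -50)
o(Q, y) = 1 (o(Q, y) = (¼)*4 = 1)
L(x) = -3 (L(x) = 1*(1 - 4) = 1*(-3) = -3)
E*(L(-10) + 7) = -50*(-3 + 7) = -50*4 = -200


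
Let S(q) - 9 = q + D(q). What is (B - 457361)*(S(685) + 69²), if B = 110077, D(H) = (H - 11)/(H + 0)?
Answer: -1297921510116/685 ≈ -1.8948e+9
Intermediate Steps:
D(H) = (-11 + H)/H
S(q) = 9 + q + (-11 + q)/q (S(q) = 9 + (q + (-11 + q)/q) = 9 + q + (-11 + q)/q)
(B - 457361)*(S(685) + 69²) = (110077 - 457361)*((10 + 685 - 11/685) + 69²) = -347284*((10 + 685 - 11*1/685) + 4761) = -347284*((10 + 685 - 11/685) + 4761) = -347284*(476064/685 + 4761) = -347284*3737349/685 = -1297921510116/685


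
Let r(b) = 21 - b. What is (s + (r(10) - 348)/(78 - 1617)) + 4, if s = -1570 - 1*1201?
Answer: -4258076/1539 ≈ -2766.8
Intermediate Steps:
s = -2771 (s = -1570 - 1201 = -2771)
(s + (r(10) - 348)/(78 - 1617)) + 4 = (-2771 + ((21 - 1*10) - 348)/(78 - 1617)) + 4 = (-2771 + ((21 - 10) - 348)/(-1539)) + 4 = (-2771 + (11 - 348)*(-1/1539)) + 4 = (-2771 - 337*(-1/1539)) + 4 = (-2771 + 337/1539) + 4 = -4264232/1539 + 4 = -4258076/1539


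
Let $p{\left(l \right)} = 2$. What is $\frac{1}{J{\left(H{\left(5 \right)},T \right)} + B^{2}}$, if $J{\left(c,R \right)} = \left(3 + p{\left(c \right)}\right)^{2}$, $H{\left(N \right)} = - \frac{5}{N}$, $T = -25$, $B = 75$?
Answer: $\frac{1}{5650} \approx 0.00017699$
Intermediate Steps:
$J{\left(c,R \right)} = 25$ ($J{\left(c,R \right)} = \left(3 + 2\right)^{2} = 5^{2} = 25$)
$\frac{1}{J{\left(H{\left(5 \right)},T \right)} + B^{2}} = \frac{1}{25 + 75^{2}} = \frac{1}{25 + 5625} = \frac{1}{5650}$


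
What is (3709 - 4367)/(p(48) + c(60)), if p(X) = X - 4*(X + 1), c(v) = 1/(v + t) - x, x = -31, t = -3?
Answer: 18753/3334 ≈ 5.6248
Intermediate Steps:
c(v) = 31 + 1/(-3 + v) (c(v) = 1/(v - 3) - 1*(-31) = 1/(-3 + v) + 31 = 31 + 1/(-3 + v))
p(X) = -4 - 3*X (p(X) = X - 4*(1 + X) = X + (-4 - 4*X) = -4 - 3*X)
(3709 - 4367)/(p(48) + c(60)) = (3709 - 4367)/((-4 - 3*48) + (-92 + 31*60)/(-3 + 60)) = -658/((-4 - 144) + (-92 + 1860)/57) = -658/(-148 + (1/57)*1768) = -658/(-148 + 1768/57) = -658/(-6668/57) = -658*(-57/6668) = 18753/3334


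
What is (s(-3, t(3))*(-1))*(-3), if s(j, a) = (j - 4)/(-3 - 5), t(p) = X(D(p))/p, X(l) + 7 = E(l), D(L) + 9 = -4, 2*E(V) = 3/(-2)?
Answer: 21/8 ≈ 2.6250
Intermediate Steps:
E(V) = -¾ (E(V) = (3/(-2))/2 = (3*(-½))/2 = (½)*(-3/2) = -¾)
D(L) = -13 (D(L) = -9 - 4 = -13)
X(l) = -31/4 (X(l) = -7 - ¾ = -31/4)
t(p) = -31/(4*p)
s(j, a) = ½ - j/8 (s(j, a) = (-4 + j)/(-8) = (-4 + j)*(-⅛) = ½ - j/8)
(s(-3, t(3))*(-1))*(-3) = ((½ - ⅛*(-3))*(-1))*(-3) = ((½ + 3/8)*(-1))*(-3) = ((7/8)*(-1))*(-3) = -7/8*(-3) = 21/8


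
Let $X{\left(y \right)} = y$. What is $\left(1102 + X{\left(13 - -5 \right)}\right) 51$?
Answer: $57120$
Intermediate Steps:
$\left(1102 + X{\left(13 - -5 \right)}\right) 51 = \left(1102 + \left(13 - -5\right)\right) 51 = \left(1102 + \left(13 + 5\right)\right) 51 = \left(1102 + 18\right) 51 = 1120 \cdot 51 = 57120$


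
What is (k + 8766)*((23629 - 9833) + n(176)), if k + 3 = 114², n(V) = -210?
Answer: 295617774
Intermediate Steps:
k = 12993 (k = -3 + 114² = -3 + 12996 = 12993)
(k + 8766)*((23629 - 9833) + n(176)) = (12993 + 8766)*((23629 - 9833) - 210) = 21759*(13796 - 210) = 21759*13586 = 295617774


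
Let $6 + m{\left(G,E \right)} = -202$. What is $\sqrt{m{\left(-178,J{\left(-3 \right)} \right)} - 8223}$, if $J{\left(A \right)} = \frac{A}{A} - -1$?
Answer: $i \sqrt{8431} \approx 91.82 i$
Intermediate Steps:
$J{\left(A \right)} = 2$ ($J{\left(A \right)} = 1 + 1 = 2$)
$m{\left(G,E \right)} = -208$ ($m{\left(G,E \right)} = -6 - 202 = -208$)
$\sqrt{m{\left(-178,J{\left(-3 \right)} \right)} - 8223} = \sqrt{-208 - 8223} = \sqrt{-8431} = i \sqrt{8431}$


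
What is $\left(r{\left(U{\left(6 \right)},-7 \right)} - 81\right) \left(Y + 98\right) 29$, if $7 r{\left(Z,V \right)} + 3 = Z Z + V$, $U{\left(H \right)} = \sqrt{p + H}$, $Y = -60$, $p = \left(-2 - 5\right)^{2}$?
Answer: $- \frac{575244}{7} \approx -82178.0$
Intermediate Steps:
$p = 49$ ($p = \left(-7\right)^{2} = 49$)
$U{\left(H \right)} = \sqrt{49 + H}$
$r{\left(Z,V \right)} = - \frac{3}{7} + \frac{V}{7} + \frac{Z^{2}}{7}$ ($r{\left(Z,V \right)} = - \frac{3}{7} + \frac{Z Z + V}{7} = - \frac{3}{7} + \frac{Z^{2} + V}{7} = - \frac{3}{7} + \frac{V + Z^{2}}{7} = - \frac{3}{7} + \left(\frac{V}{7} + \frac{Z^{2}}{7}\right) = - \frac{3}{7} + \frac{V}{7} + \frac{Z^{2}}{7}$)
$\left(r{\left(U{\left(6 \right)},-7 \right)} - 81\right) \left(Y + 98\right) 29 = \left(\left(- \frac{3}{7} + \frac{1}{7} \left(-7\right) + \frac{\left(\sqrt{49 + 6}\right)^{2}}{7}\right) - 81\right) \left(-60 + 98\right) 29 = \left(\left(- \frac{3}{7} - 1 + \frac{\left(\sqrt{55}\right)^{2}}{7}\right) - 81\right) 38 \cdot 29 = \left(\left(- \frac{3}{7} - 1 + \frac{1}{7} \cdot 55\right) - 81\right) 38 \cdot 29 = \left(\left(- \frac{3}{7} - 1 + \frac{55}{7}\right) - 81\right) 38 \cdot 29 = \left(\frac{45}{7} - 81\right) 38 \cdot 29 = \left(- \frac{522}{7}\right) 38 \cdot 29 = \left(- \frac{19836}{7}\right) 29 = - \frac{575244}{7}$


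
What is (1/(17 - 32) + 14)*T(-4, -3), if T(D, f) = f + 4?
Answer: 209/15 ≈ 13.933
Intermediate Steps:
T(D, f) = 4 + f
(1/(17 - 32) + 14)*T(-4, -3) = (1/(17 - 32) + 14)*(4 - 3) = (1/(-15) + 14)*1 = (-1/15 + 14)*1 = (209/15)*1 = 209/15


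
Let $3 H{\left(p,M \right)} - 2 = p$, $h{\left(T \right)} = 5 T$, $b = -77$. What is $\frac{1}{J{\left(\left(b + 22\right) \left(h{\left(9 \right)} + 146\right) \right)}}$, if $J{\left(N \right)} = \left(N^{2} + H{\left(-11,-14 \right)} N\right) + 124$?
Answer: $\frac{1}{110386664} \approx 9.0591 \cdot 10^{-9}$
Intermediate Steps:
$H{\left(p,M \right)} = \frac{2}{3} + \frac{p}{3}$
$J{\left(N \right)} = 124 + N^{2} - 3 N$ ($J{\left(N \right)} = \left(N^{2} + \left(\frac{2}{3} + \frac{1}{3} \left(-11\right)\right) N\right) + 124 = \left(N^{2} + \left(\frac{2}{3} - \frac{11}{3}\right) N\right) + 124 = \left(N^{2} - 3 N\right) + 124 = 124 + N^{2} - 3 N$)
$\frac{1}{J{\left(\left(b + 22\right) \left(h{\left(9 \right)} + 146\right) \right)}} = \frac{1}{124 + \left(\left(-77 + 22\right) \left(5 \cdot 9 + 146\right)\right)^{2} - 3 \left(-77 + 22\right) \left(5 \cdot 9 + 146\right)} = \frac{1}{124 + \left(- 55 \left(45 + 146\right)\right)^{2} - 3 \left(- 55 \left(45 + 146\right)\right)} = \frac{1}{124 + \left(\left(-55\right) 191\right)^{2} - 3 \left(\left(-55\right) 191\right)} = \frac{1}{124 + \left(-10505\right)^{2} - -31515} = \frac{1}{124 + 110355025 + 31515} = \frac{1}{110386664}$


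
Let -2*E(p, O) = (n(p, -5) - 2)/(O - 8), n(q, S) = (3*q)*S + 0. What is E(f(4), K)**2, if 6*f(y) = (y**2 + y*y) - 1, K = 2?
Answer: 2809/64 ≈ 43.891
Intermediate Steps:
f(y) = -1/6 + y**2/3 (f(y) = ((y**2 + y*y) - 1)/6 = ((y**2 + y**2) - 1)/6 = (2*y**2 - 1)/6 = (-1 + 2*y**2)/6 = -1/6 + y**2/3)
n(q, S) = 3*S*q (n(q, S) = 3*S*q + 0 = 3*S*q)
E(p, O) = -(-2 - 15*p)/(2*(-8 + O)) (E(p, O) = -(3*(-5)*p - 2)/(2*(O - 8)) = -(-15*p - 2)/(2*(-8 + O)) = -(-2 - 15*p)/(2*(-8 + O)))
E(f(4), K)**2 = ((2 + 15*(-1/6 + (1/3)*4**2))/(2*(-8 + 2)))**2 = ((1/2)*(2 + 15*(-1/6 + (1/3)*16))/(-6))**2 = ((1/2)*(-1/6)*(2 + 15*(-1/6 + 16/3)))**2 = ((1/2)*(-1/6)*(2 + 15*(31/6)))**2 = ((1/2)*(-1/6)*(2 + 155/2))**2 = ((1/2)*(-1/6)*(159/2))**2 = (-53/8)**2 = 2809/64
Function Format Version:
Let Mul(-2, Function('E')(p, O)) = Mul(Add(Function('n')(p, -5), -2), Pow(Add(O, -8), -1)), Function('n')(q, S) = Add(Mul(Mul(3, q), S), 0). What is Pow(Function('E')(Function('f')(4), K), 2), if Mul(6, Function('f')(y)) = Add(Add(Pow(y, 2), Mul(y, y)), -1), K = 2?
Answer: Rational(2809, 64) ≈ 43.891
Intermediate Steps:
Function('f')(y) = Add(Rational(-1, 6), Mul(Rational(1, 3), Pow(y, 2))) (Function('f')(y) = Mul(Rational(1, 6), Add(Add(Pow(y, 2), Mul(y, y)), -1)) = Mul(Rational(1, 6), Add(Add(Pow(y, 2), Pow(y, 2)), -1)) = Mul(Rational(1, 6), Add(Mul(2, Pow(y, 2)), -1)) = Mul(Rational(1, 6), Add(-1, Mul(2, Pow(y, 2)))) = Add(Rational(-1, 6), Mul(Rational(1, 3), Pow(y, 2))))
Function('n')(q, S) = Mul(3, S, q) (Function('n')(q, S) = Add(Mul(3, S, q), 0) = Mul(3, S, q))
Function('E')(p, O) = Mul(Rational(-1, 2), Pow(Add(-8, O), -1), Add(-2, Mul(-15, p))) (Function('E')(p, O) = Mul(Rational(-1, 2), Mul(Add(Mul(3, -5, p), -2), Pow(Add(O, -8), -1))) = Mul(Rational(-1, 2), Mul(Add(Mul(-15, p), -2), Pow(Add(-8, O), -1))) = Mul(Rational(-1, 2), Mul(Add(-2, Mul(-15, p)), Pow(Add(-8, O), -1))) = Mul(Rational(-1, 2), Mul(Pow(Add(-8, O), -1), Add(-2, Mul(-15, p)))) = Mul(Rational(-1, 2), Pow(Add(-8, O), -1), Add(-2, Mul(-15, p))))
Pow(Function('E')(Function('f')(4), K), 2) = Pow(Mul(Rational(1, 2), Pow(Add(-8, 2), -1), Add(2, Mul(15, Add(Rational(-1, 6), Mul(Rational(1, 3), Pow(4, 2)))))), 2) = Pow(Mul(Rational(1, 2), Pow(-6, -1), Add(2, Mul(15, Add(Rational(-1, 6), Mul(Rational(1, 3), 16))))), 2) = Pow(Mul(Rational(1, 2), Rational(-1, 6), Add(2, Mul(15, Add(Rational(-1, 6), Rational(16, 3))))), 2) = Pow(Mul(Rational(1, 2), Rational(-1, 6), Add(2, Mul(15, Rational(31, 6)))), 2) = Pow(Mul(Rational(1, 2), Rational(-1, 6), Add(2, Rational(155, 2))), 2) = Pow(Mul(Rational(1, 2), Rational(-1, 6), Rational(159, 2)), 2) = Pow(Rational(-53, 8), 2) = Rational(2809, 64)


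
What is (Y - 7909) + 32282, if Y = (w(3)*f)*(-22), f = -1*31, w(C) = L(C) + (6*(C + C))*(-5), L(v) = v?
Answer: -96341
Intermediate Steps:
w(C) = -59*C (w(C) = C + (6*(C + C))*(-5) = C + (6*(2*C))*(-5) = C + (12*C)*(-5) = C - 60*C = -59*C)
f = -31
Y = -120714 (Y = (-59*3*(-31))*(-22) = -177*(-31)*(-22) = 5487*(-22) = -120714)
(Y - 7909) + 32282 = (-120714 - 7909) + 32282 = -128623 + 32282 = -96341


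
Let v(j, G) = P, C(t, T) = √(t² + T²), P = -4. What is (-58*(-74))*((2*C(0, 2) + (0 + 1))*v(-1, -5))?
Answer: -85840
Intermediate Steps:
C(t, T) = √(T² + t²)
v(j, G) = -4
(-58*(-74))*((2*C(0, 2) + (0 + 1))*v(-1, -5)) = (-58*(-74))*((2*√(2² + 0²) + (0 + 1))*(-4)) = 4292*((2*√(4 + 0) + 1)*(-4)) = 4292*((2*√4 + 1)*(-4)) = 4292*((2*2 + 1)*(-4)) = 4292*((4 + 1)*(-4)) = 4292*(5*(-4)) = 4292*(-20) = -85840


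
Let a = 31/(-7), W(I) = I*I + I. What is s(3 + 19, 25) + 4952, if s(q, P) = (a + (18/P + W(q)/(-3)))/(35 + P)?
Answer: 155897503/31500 ≈ 4949.1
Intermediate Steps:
W(I) = I + I² (W(I) = I² + I = I + I²)
a = -31/7 (a = 31*(-⅐) = -31/7 ≈ -4.4286)
s(q, P) = (-31/7 + 18/P - q*(1 + q)/3)/(35 + P) (s(q, P) = (-31/7 + (18/P + (q*(1 + q))/(-3)))/(35 + P) = (-31/7 + (18/P + (q*(1 + q))*(-⅓)))/(35 + P) = (-31/7 + (18/P - q*(1 + q)/3))/(35 + P) = (-31/7 + 18/P - q*(1 + q)/3)/(35 + P))
s(3 + 19, 25) + 4952 = (1/21)*(378 - 93*25 - 7*25*(3 + 19)*(1 + (3 + 19)))/(25*(35 + 25)) + 4952 = (1/21)*(1/25)*(378 - 2325 - 7*25*22*(1 + 22))/60 + 4952 = (1/21)*(1/25)*(1/60)*(378 - 2325 - 7*25*22*23) + 4952 = (1/21)*(1/25)*(1/60)*(378 - 2325 - 88550) + 4952 = (1/21)*(1/25)*(1/60)*(-90497) + 4952 = -90497/31500 + 4952 = 155897503/31500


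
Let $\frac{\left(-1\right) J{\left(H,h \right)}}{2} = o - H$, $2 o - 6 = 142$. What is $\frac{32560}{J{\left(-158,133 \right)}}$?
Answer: $- \frac{2035}{29} \approx -70.172$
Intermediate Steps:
$o = 74$ ($o = 3 + \frac{1}{2} \cdot 142 = 3 + 71 = 74$)
$J{\left(H,h \right)} = -148 + 2 H$ ($J{\left(H,h \right)} = - 2 \left(74 - H\right) = -148 + 2 H$)
$\frac{32560}{J{\left(-158,133 \right)}} = \frac{32560}{-148 + 2 \left(-158\right)} = \frac{32560}{-148 - 316} = \frac{32560}{-464} = 32560 \left(- \frac{1}{464}\right) = - \frac{2035}{29}$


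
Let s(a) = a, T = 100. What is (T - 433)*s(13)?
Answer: -4329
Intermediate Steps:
(T - 433)*s(13) = (100 - 433)*13 = -333*13 = -4329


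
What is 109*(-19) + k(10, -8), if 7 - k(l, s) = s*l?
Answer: -1984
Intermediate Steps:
k(l, s) = 7 - l*s (k(l, s) = 7 - s*l = 7 - l*s)
109*(-19) + k(10, -8) = 109*(-19) + (7 - 1*10*(-8)) = -2071 + (7 + 80) = -2071 + 87 = -1984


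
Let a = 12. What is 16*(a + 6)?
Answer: 288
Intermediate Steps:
16*(a + 6) = 16*(12 + 6) = 16*18 = 288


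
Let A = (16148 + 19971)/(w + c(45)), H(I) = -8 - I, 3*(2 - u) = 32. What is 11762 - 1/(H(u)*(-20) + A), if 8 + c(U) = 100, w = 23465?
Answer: 9808672997/833923 ≈ 11762.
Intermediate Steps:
u = -26/3 (u = 2 - ⅓*32 = 2 - 32/3 = -26/3 ≈ -8.6667)
c(U) = 92 (c(U) = -8 + 100 = 92)
A = 36119/23557 (A = (16148 + 19971)/(23465 + 92) = 36119/23557 ≈ 1.5333)
11762 - 1/(H(u)*(-20) + A) = 11762 - 1/((-8 - 1*(-26/3))*(-20) + 36119/23557) = 11762 - 1/((-8 + 26/3)*(-20) + 36119/23557) = 11762 - 1/((⅔)*(-20) + 36119/23557) = 11762 - 1/(-40/3 + 36119/23557) = 11762 - 1/(-833923/70671) = 11762 - 1*(-70671/833923) = 11762 + 70671/833923 = 9808672997/833923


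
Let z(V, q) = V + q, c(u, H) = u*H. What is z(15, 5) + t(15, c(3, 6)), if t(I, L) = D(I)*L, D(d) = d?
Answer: 290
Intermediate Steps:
c(u, H) = H*u
t(I, L) = I*L
z(15, 5) + t(15, c(3, 6)) = (15 + 5) + 15*(6*3) = 20 + 15*18 = 20 + 270 = 290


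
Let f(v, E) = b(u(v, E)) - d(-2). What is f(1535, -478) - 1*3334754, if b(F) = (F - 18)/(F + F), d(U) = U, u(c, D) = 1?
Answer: -6669521/2 ≈ -3.3348e+6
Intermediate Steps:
b(F) = (-18 + F)/(2*F) (b(F) = (-18 + F)/((2*F)) = (-18 + F)*(1/(2*F)) = (-18 + F)/(2*F))
f(v, E) = -13/2 (f(v, E) = (½)*(-18 + 1)/1 - 1*(-2) = (½)*1*(-17) + 2 = -17/2 + 2 = -13/2)
f(1535, -478) - 1*3334754 = -13/2 - 1*3334754 = -13/2 - 3334754 = -6669521/2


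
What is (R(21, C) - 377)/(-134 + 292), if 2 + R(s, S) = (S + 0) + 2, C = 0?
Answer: -377/158 ≈ -2.3861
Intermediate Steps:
R(s, S) = S (R(s, S) = -2 + ((S + 0) + 2) = -2 + (S + 2) = -2 + (2 + S) = S)
(R(21, C) - 377)/(-134 + 292) = (0 - 377)/(-134 + 292) = -377/158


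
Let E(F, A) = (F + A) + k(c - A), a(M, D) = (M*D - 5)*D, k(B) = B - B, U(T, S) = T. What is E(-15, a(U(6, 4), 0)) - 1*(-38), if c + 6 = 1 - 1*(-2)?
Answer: 23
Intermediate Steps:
c = -3 (c = -6 + (1 - 1*(-2)) = -6 + (1 + 2) = -6 + 3 = -3)
k(B) = 0
a(M, D) = D*(-5 + D*M) (a(M, D) = (D*M - 5)*D = (-5 + D*M)*D = D*(-5 + D*M))
E(F, A) = A + F (E(F, A) = (F + A) + 0 = (A + F) + 0 = A + F)
E(-15, a(U(6, 4), 0)) - 1*(-38) = (0*(-5 + 0*6) - 15) - 1*(-38) = (0*(-5 + 0) - 15) + 38 = (0*(-5) - 15) + 38 = (0 - 15) + 38 = -15 + 38 = 23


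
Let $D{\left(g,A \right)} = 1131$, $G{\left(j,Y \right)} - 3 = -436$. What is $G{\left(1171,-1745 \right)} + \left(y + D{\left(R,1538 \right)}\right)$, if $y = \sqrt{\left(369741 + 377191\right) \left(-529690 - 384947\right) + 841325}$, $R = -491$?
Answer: $698 + i \sqrt{683170802359} \approx 698.0 + 8.2654 \cdot 10^{5} i$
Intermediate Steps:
$G{\left(j,Y \right)} = -433$ ($G{\left(j,Y \right)} = 3 - 436 = -433$)
$y = i \sqrt{683170802359}$ ($y = \sqrt{746932 \left(-914637\right) + 841325} = \sqrt{-683171643684 + 841325} = \sqrt{-683170802359} = i \sqrt{683170802359} \approx 8.2654 \cdot 10^{5} i$)
$G{\left(1171,-1745 \right)} + \left(y + D{\left(R,1538 \right)}\right) = -433 + \left(i \sqrt{683170802359} + 1131\right) = -433 + \left(1131 + i \sqrt{683170802359}\right) = 698 + i \sqrt{683170802359}$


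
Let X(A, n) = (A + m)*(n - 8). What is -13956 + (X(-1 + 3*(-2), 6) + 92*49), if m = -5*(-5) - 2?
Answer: -9480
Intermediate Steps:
m = 23 (m = 25 - 2 = 23)
X(A, n) = (-8 + n)*(23 + A) (X(A, n) = (A + 23)*(n - 8) = (23 + A)*(-8 + n) = (-8 + n)*(23 + A))
-13956 + (X(-1 + 3*(-2), 6) + 92*49) = -13956 + ((-184 - 8*(-1 + 3*(-2)) + 23*6 + (-1 + 3*(-2))*6) + 92*49) = -13956 + ((-184 - 8*(-1 - 6) + 138 + (-1 - 6)*6) + 4508) = -13956 + ((-184 - 8*(-7) + 138 - 7*6) + 4508) = -13956 + ((-184 + 56 + 138 - 42) + 4508) = -13956 + (-32 + 4508) = -13956 + 4476 = -9480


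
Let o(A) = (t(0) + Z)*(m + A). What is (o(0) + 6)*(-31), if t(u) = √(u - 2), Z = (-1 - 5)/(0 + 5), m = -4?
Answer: -1674/5 + 124*I*√2 ≈ -334.8 + 175.36*I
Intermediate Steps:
Z = -6/5 ≈ -1.2000
t(u) = √(-2 + u)
o(A) = (-4 + A)*(-6/5 + I*√2) (o(A) = (√(-2 + 0) - 6/5)*(-4 + A) = (√(-2) - 6/5)*(-4 + A) = (I*√2 - 6/5)*(-4 + A) = (-6/5 + I*√2)*(-4 + A) = (-4 + A)*(-6/5 + I*√2))
(o(0) + 6)*(-31) = ((24/5 - 6/5*0 - 4*I*√2 + I*0*√2) + 6)*(-31) = ((24/5 + 0 - 4*I*√2 + 0) + 6)*(-31) = ((24/5 - 4*I*√2) + 6)*(-31) = (54/5 - 4*I*√2)*(-31) = -1674/5 + 124*I*√2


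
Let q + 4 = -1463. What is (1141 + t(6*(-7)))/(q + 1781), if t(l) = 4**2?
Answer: 1157/314 ≈ 3.6847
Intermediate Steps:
t(l) = 16
q = -1467 (q = -4 - 1463 = -1467)
(1141 + t(6*(-7)))/(q + 1781) = (1141 + 16)/(-1467 + 1781) = 1157/314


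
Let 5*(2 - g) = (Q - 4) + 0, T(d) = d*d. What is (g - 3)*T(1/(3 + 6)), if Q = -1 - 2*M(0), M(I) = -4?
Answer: -8/405 ≈ -0.019753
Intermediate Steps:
T(d) = d²
Q = 7 (Q = -1 - 2*(-4) = -1 + 8 = 7)
g = 7/5 (g = 2 - ((7 - 4) + 0)/5 = 2 - (3 + 0)/5 = 2 - ⅕*3 = 2 - ⅗ = 7/5 ≈ 1.4000)
(g - 3)*T(1/(3 + 6)) = (7/5 - 3)*(1/(3 + 6))² = -8*(1/9)²/5 = -8*(⅑)²/5 = -8/5*1/81 = -8/405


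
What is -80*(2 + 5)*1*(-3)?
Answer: 1680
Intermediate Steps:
-80*(2 + 5)*1*(-3) = -80*7*1*(-3) = -560*(-3) = -80*(-21) = 1680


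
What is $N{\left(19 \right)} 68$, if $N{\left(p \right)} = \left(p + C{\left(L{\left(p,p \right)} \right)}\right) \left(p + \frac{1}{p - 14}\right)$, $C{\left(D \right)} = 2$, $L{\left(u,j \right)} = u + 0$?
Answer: $\frac{137088}{5} \approx 27418.0$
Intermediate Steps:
$L{\left(u,j \right)} = u$
$N{\left(p \right)} = \left(2 + p\right) \left(p + \frac{1}{-14 + p}\right)$ ($N{\left(p \right)} = \left(p + 2\right) \left(p + \frac{1}{p - 14}\right) = \left(2 + p\right) \left(p + \frac{1}{-14 + p}\right)$)
$N{\left(19 \right)} 68 = \frac{2 + 19^{3} - 513 - 12 \cdot 19^{2}}{-14 + 19} \cdot 68 = \frac{2 + 6859 - 513 - 4332}{5} \cdot 68 = \frac{1}{5} \cdot 2016 \cdot 68 = \frac{2016}{5} \cdot 68 = \frac{137088}{5}$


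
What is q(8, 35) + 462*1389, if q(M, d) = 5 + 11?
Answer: 641734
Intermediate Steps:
q(M, d) = 16
q(8, 35) + 462*1389 = 16 + 462*1389 = 16 + 641718 = 641734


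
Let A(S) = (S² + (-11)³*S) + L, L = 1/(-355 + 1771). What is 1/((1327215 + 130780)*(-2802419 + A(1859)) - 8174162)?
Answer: -1416/3759229587193037 ≈ -3.7667e-13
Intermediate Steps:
L = 1/1416 ≈ 0.00070621
A(S) = 1/1416 + S² - 1331*S (A(S) = (S² + (-11)³*S) + 1/1416 = (S² - 1331*S) + 1/1416 = 1/1416 + S² - 1331*S)
1/((1327215 + 130780)*(-2802419 + A(1859)) - 8174162) = 1/((1327215 + 130780)*(-2802419 + (1/1416 + 1859² - 1331*1859)) - 8174162) = 1/(1457995*(-2802419 + (1/1416 + 3455881 - 2474329)) - 8174162) = 1/(1457995*(-2802419 + 1389877633/1416) - 8174162) = 1/(1457995*(-2578347671/1416) - 8174162) = 1/(-3759218012579645/1416 - 8174162) = 1/(-3759229587193037/1416) = -1416/3759229587193037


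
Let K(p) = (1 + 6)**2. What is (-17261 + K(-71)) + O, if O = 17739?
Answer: 527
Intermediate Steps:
K(p) = 49 (K(p) = 7**2 = 49)
(-17261 + K(-71)) + O = (-17261 + 49) + 17739 = -17212 + 17739 = 527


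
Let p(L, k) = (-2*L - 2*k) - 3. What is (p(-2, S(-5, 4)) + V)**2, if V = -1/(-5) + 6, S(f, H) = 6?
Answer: 576/25 ≈ 23.040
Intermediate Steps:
p(L, k) = -3 - 2*L - 2*k
V = 31/5 (V = -1*(-1/5) + 6 = 1/5 + 6 = 31/5 ≈ 6.2000)
(p(-2, S(-5, 4)) + V)**2 = ((-3 - 2*(-2) - 2*6) + 31/5)**2 = ((-3 + 4 - 12) + 31/5)**2 = (-11 + 31/5)**2 = (-24/5)**2 = 576/25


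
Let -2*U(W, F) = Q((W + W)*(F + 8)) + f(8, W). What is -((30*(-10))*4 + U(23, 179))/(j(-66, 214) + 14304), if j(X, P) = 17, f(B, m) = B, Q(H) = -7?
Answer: 2401/28642 ≈ 0.083828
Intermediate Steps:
U(W, F) = -½ (U(W, F) = -(-7 + 8)/2 = -½*1 = -½)
-((30*(-10))*4 + U(23, 179))/(j(-66, 214) + 14304) = -((30*(-10))*4 - ½)/(17 + 14304) = -(-300*4 - ½)/14321 = -(-1200 - ½)/14321 = -(-2401)/(2*14321) = -1*(-2401/28642) = 2401/28642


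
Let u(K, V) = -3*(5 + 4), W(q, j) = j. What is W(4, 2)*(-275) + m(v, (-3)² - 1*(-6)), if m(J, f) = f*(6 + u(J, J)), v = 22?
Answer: -865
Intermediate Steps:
u(K, V) = -27 (u(K, V) = -3*9 = -27)
m(J, f) = -21*f (m(J, f) = f*(6 - 27) = f*(-21) = -21*f)
W(4, 2)*(-275) + m(v, (-3)² - 1*(-6)) = 2*(-275) - 21*((-3)² - 1*(-6)) = -550 - 21*(9 + 6) = -550 - 21*15 = -550 - 315 = -865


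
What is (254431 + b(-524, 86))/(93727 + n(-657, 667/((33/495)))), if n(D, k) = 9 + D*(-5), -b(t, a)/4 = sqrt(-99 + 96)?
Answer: 254431/97021 - 4*I*sqrt(3)/97021 ≈ 2.6224 - 7.1409e-5*I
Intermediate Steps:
b(t, a) = -4*I*sqrt(3) (b(t, a) = -4*sqrt(-99 + 96) = -4*I*sqrt(3))
n(D, k) = 9 - 5*D
(254431 + b(-524, 86))/(93727 + n(-657, 667/((33/495)))) = (254431 - 4*I*sqrt(3))/(93727 + (9 - 5*(-657))) = (254431 - 4*I*sqrt(3))/(93727 + (9 + 3285)) = (254431 - 4*I*sqrt(3))/(93727 + 3294) = (254431 - 4*I*sqrt(3))/97021 = (254431 - 4*I*sqrt(3))*(1/97021) = 254431/97021 - 4*I*sqrt(3)/97021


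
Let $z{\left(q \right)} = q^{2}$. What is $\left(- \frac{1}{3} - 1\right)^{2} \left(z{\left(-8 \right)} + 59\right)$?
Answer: $\frac{656}{3} \approx 218.67$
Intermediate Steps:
$\left(- \frac{1}{3} - 1\right)^{2} \left(z{\left(-8 \right)} + 59\right) = \left(- \frac{1}{3} - 1\right)^{2} \left(\left(-8\right)^{2} + 59\right) = \left(\left(-1\right) \frac{1}{3} - 1\right)^{2} \left(64 + 59\right) = \left(- \frac{1}{3} - 1\right)^{2} \cdot 123 = \left(- \frac{4}{3}\right)^{2} \cdot 123 = \frac{16}{9} \cdot 123 = \frac{656}{3}$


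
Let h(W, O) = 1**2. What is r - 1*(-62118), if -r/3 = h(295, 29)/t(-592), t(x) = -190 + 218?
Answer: 1739301/28 ≈ 62118.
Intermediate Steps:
h(W, O) = 1
t(x) = 28
r = -3/28 ≈ -0.10714
r - 1*(-62118) = -3/28 - 1*(-62118) = -3/28 + 62118 = 1739301/28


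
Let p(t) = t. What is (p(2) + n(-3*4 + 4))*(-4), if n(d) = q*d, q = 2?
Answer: 56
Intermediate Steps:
n(d) = 2*d
(p(2) + n(-3*4 + 4))*(-4) = (2 + 2*(-3*4 + 4))*(-4) = (2 + 2*(-12 + 4))*(-4) = (2 + 2*(-8))*(-4) = (2 - 16)*(-4) = -14*(-4) = 56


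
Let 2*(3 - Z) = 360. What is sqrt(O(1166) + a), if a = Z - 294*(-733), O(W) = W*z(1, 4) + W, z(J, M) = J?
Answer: sqrt(217657) ≈ 466.54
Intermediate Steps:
Z = -177 (Z = 3 - 1/2*360 = 3 - 180 = -177)
O(W) = 2*W (O(W) = W*1 + W = W + W = 2*W)
a = 215325 (a = -177 - 294*(-733) = -177 + 215502 = 215325)
sqrt(O(1166) + a) = sqrt(2*1166 + 215325) = sqrt(2332 + 215325) = sqrt(217657)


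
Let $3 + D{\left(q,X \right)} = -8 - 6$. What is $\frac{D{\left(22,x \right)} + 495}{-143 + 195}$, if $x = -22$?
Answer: $\frac{239}{26} \approx 9.1923$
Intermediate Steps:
$D{\left(q,X \right)} = -17$ ($D{\left(q,X \right)} = -3 - 14 = -17$)
$\frac{D{\left(22,x \right)} + 495}{-143 + 195} = \frac{-17 + 495}{-143 + 195} = \frac{478}{52} = 478 \cdot \frac{1}{52} = \frac{239}{26}$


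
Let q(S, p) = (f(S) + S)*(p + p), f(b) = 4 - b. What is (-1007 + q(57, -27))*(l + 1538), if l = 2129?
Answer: -4484741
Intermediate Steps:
q(S, p) = 8*p (q(S, p) = ((4 - S) + S)*(p + p) = 4*(2*p) = 8*p)
(-1007 + q(57, -27))*(l + 1538) = (-1007 + 8*(-27))*(2129 + 1538) = (-1007 - 216)*3667 = -1223*3667 = -4484741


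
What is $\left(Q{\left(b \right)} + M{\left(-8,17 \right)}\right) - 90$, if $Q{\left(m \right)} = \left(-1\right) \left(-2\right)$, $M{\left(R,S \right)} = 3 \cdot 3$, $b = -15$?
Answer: $-79$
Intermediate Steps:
$M{\left(R,S \right)} = 9$
$Q{\left(m \right)} = 2$
$\left(Q{\left(b \right)} + M{\left(-8,17 \right)}\right) - 90 = \left(2 + 9\right) - 90 = 11 + \left(-147 + 57\right) = 11 - 90 = -79$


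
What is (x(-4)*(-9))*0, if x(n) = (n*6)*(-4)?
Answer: 0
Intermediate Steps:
x(n) = -24*n (x(n) = (6*n)*(-4) = -24*n)
(x(-4)*(-9))*0 = (-24*(-4)*(-9))*0 = (96*(-9))*0 = -864*0 = 0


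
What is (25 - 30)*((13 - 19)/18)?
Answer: 5/3 ≈ 1.6667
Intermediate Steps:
(25 - 30)*((13 - 19)/18) = -(-30)/18 = -5*(-⅓) = 5/3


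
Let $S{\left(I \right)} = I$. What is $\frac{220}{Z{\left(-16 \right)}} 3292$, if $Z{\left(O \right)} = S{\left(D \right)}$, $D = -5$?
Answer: $-144848$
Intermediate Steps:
$Z{\left(O \right)} = -5$
$\frac{220}{Z{\left(-16 \right)}} 3292 = \frac{220}{-5} \cdot 3292 = 220 \left(- \frac{1}{5}\right) 3292 = \left(-44\right) 3292 = -144848$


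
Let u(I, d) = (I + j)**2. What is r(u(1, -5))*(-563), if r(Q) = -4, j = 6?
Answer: 2252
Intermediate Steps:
u(I, d) = (6 + I)**2 (u(I, d) = (I + 6)**2 = (6 + I)**2)
r(u(1, -5))*(-563) = -4*(-563) = 2252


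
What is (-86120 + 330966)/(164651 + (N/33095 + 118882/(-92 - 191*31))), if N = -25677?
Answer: 24362205769405/16380749448697 ≈ 1.4872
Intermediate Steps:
(-86120 + 330966)/(164651 + (N/33095 + 118882/(-92 - 191*31))) = (-86120 + 330966)/(164651 + (-25677/33095 + 118882/(-92 - 191*31))) = 244846/(164651 + (-25677*1/33095 + 118882/(-92 - 5921))) = 244846/(164651 + (-25677/33095 + 118882/(-6013))) = 244846/(164651 + (-25677/33095 + 118882*(-1/6013))) = 244846/(164651 + (-25677/33095 - 118882/6013)) = 244846/(164651 - 4088795591/199000235) = 244846/(32761498897394/199000235) = 244846*(199000235/32761498897394) = 24362205769405/16380749448697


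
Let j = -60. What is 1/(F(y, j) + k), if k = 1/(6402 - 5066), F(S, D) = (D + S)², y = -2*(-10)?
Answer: 1336/2137601 ≈ 0.00062500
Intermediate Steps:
y = 20
k = 1/1336 ≈ 0.00074850
1/(F(y, j) + k) = 1/((-60 + 20)² + 1/1336) = 1/((-40)² + 1/1336) = 1/(1600 + 1/1336) = 1/(2137601/1336) = 1336/2137601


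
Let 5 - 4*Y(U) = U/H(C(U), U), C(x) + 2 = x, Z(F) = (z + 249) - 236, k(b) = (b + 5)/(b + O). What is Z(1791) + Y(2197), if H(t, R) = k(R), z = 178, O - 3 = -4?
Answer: -521879/1468 ≈ -355.50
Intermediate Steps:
O = -1 (O = 3 - 4 = -1)
k(b) = (5 + b)/(-1 + b) (k(b) = (b + 5)/(b - 1) = (5 + b)/(-1 + b))
Z(F) = 191 (Z(F) = (178 + 249) - 236 = 427 - 236 = 191)
C(x) = -2 + x
H(t, R) = (5 + R)/(-1 + R)
Y(U) = 5/4 - U*(-1 + U)/(4*(5 + U)) (Y(U) = 5/4 - U/(4*((5 + U)/(-1 + U))) = 5/4 - U*(-1 + U)/(5 + U)/4 = 5/4 - U*(-1 + U)/(4*(5 + U)))
Z(1791) + Y(2197) = 191 + (25 - 1*2197² + 6*2197)/(4*(5 + 2197)) = 191 + (¼)*(25 - 1*4826809 + 13182)/2202 = 191 + (¼)*(1/2202)*(25 - 4826809 + 13182) = 191 + (¼)*(1/2202)*(-4813602) = 191 - 802267/1468 = -521879/1468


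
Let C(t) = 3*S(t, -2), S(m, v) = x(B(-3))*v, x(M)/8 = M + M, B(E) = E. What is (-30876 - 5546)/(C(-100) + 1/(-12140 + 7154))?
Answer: -181600092/1435967 ≈ -126.47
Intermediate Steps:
x(M) = 16*M (x(M) = 8*(M + M) = 8*(2*M) = 16*M)
S(m, v) = -48*v (S(m, v) = (16*(-3))*v = -48*v)
C(t) = 288 (C(t) = 3*(-48*(-2)) = 3*96 = 288)
(-30876 - 5546)/(C(-100) + 1/(-12140 + 7154)) = (-30876 - 5546)/(288 + 1/(-12140 + 7154)) = -36422/(288 + 1/(-4986)) = -36422/(288 - 1/4986) = -36422/1435967/4986 = -36422*4986/1435967 = -181600092/1435967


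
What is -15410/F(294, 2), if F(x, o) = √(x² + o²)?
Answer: -1541*√21610/4322 ≈ -52.414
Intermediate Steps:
F(x, o) = √(o² + x²)
-15410/F(294, 2) = -15410/√(2² + 294²) = -15410/√(4 + 86436) = -15410*√21610/43220 = -1541*√21610/4322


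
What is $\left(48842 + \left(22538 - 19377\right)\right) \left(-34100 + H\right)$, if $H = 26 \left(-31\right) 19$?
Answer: $-2569676242$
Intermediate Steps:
$H = -15314$ ($H = \left(-806\right) 19 = -15314$)
$\left(48842 + \left(22538 - 19377\right)\right) \left(-34100 + H\right) = \left(48842 + \left(22538 - 19377\right)\right) \left(-34100 - 15314\right) = \left(48842 + 3161\right) \left(-49414\right) = 52003 \left(-49414\right) = -2569676242$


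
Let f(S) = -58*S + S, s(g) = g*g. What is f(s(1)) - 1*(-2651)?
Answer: 2594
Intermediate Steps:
s(g) = g²
f(S) = -57*S
f(s(1)) - 1*(-2651) = -57*1² - 1*(-2651) = -57*1 + 2651 = -57 + 2651 = 2594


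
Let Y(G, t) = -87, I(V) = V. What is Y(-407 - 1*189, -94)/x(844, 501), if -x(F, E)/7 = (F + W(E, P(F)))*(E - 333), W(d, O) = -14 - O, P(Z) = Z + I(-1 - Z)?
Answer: 29/325752 ≈ 8.9025e-5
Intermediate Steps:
P(Z) = -1 (P(Z) = Z + (-1 - Z) = -1)
x(F, E) = -7*(-333 + E)*(-13 + F) (x(F, E) = -7*(F + (-14 - 1*(-1)))*(E - 333) = -7*(F + (-14 + 1))*(-333 + E) = -7*(F - 13)*(-333 + E) = -7*(-13 + F)*(-333 + E) = -7*(-333 + E)*(-13 + F))
Y(-407 - 1*189, -94)/x(844, 501) = -87/(-30303 + 91*501 + 2331*844 - 7*501*844) = -87/(-30303 + 45591 + 1967364 - 2959908) = -87/(-977256) = -87*(-1/977256) = 29/325752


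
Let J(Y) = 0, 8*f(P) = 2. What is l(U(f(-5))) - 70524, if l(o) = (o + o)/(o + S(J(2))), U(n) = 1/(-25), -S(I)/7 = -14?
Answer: -172713278/2449 ≈ -70524.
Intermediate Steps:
f(P) = ¼ (f(P) = (⅛)*2 = ¼)
S(I) = 98 (S(I) = -7*(-14) = 98)
U(n) = -1/25
l(o) = 2*o/(98 + o) (l(o) = (o + o)/(o + 98) = (2*o)/(98 + o) = 2*o/(98 + o))
l(U(f(-5))) - 70524 = 2*(-1/25)/(98 - 1/25) - 70524 = 2*(-1/25)/(2449/25) - 70524 = 2*(-1/25)*(25/2449) - 70524 = -2/2449 - 70524 = -172713278/2449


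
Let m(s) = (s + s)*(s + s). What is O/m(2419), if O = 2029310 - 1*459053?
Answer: 1570257/23406244 ≈ 0.067087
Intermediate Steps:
m(s) = 4*s² (m(s) = (2*s)*(2*s) = 4*s²)
O = 1570257 (O = 2029310 - 459053 = 1570257)
O/m(2419) = 1570257/((4*2419²)) = 1570257/((4*5851561)) = 1570257/23406244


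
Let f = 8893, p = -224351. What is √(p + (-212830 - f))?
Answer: I*√446074 ≈ 667.89*I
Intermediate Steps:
√(p + (-212830 - f)) = √(-224351 + (-212830 - 1*8893)) = √(-224351 + (-212830 - 8893)) = √(-224351 - 221723) = √(-446074) = I*√446074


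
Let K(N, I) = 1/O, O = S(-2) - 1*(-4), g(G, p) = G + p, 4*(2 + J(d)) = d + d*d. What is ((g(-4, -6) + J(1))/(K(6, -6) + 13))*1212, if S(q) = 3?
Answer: -2121/2 ≈ -1060.5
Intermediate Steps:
J(d) = -2 + d/4 + d**2/4 (J(d) = -2 + (d + d*d)/4 = -2 + (d + d**2)/4 = -2 + (d/4 + d**2/4) = -2 + d/4 + d**2/4)
O = 7 (O = 3 - 1*(-4) = 3 + 4 = 7)
K(N, I) = 1/7
((g(-4, -6) + J(1))/(K(6, -6) + 13))*1212 = (((-4 - 6) + (-2 + (1/4)*1 + (1/4)*1**2))/(1/7 + 13))*1212 = ((-10 + (-2 + 1/4 + (1/4)*1))/(92/7))*1212 = ((-10 + (-2 + 1/4 + 1/4))*(7/92))*1212 = ((-10 - 3/2)*(7/92))*1212 = -23/2*7/92*1212 = -7/8*1212 = -2121/2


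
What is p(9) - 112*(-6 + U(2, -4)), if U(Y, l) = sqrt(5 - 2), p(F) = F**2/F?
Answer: 681 - 112*sqrt(3) ≈ 487.01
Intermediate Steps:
p(F) = F
U(Y, l) = sqrt(3)
p(9) - 112*(-6 + U(2, -4)) = 9 - 112*(-6 + sqrt(3)) = 9 - 28*(-24 + 4*sqrt(3)) = 9 + (672 - 112*sqrt(3)) = 681 - 112*sqrt(3)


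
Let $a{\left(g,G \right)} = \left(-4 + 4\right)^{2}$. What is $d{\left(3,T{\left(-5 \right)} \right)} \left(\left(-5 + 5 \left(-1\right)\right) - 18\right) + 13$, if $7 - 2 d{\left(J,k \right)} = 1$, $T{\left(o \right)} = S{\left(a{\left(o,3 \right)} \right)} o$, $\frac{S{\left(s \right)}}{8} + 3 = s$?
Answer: $-71$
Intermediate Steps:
$a{\left(g,G \right)} = 0$ ($a{\left(g,G \right)} = 0^{2} = 0$)
$S{\left(s \right)} = -24 + 8 s$
$T{\left(o \right)} = - 24 o$ ($T{\left(o \right)} = \left(-24 + 8 \cdot 0\right) o = \left(-24 + 0\right) o = - 24 o$)
$d{\left(J,k \right)} = 3$ ($d{\left(J,k \right)} = \frac{7}{2} - \frac{1}{2} = 3$)
$d{\left(3,T{\left(-5 \right)} \right)} \left(\left(-5 + 5 \left(-1\right)\right) - 18\right) + 13 = 3 \left(\left(-5 + 5 \left(-1\right)\right) - 18\right) + 13 = 3 \left(\left(-5 - 5\right) - 18\right) + 13 = 3 \left(-10 - 18\right) + 13 = 3 \left(-28\right) + 13 = -84 + 13 = -71$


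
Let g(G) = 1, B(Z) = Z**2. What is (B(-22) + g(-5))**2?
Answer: 235225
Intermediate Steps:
(B(-22) + g(-5))**2 = ((-22)**2 + 1)**2 = (484 + 1)**2 = 485**2 = 235225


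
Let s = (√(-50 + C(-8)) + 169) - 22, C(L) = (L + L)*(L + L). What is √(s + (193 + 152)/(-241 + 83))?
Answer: √(3615198 + 24964*√206)/158 ≈ 12.616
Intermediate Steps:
C(L) = 4*L² (C(L) = (2*L)*(2*L) = 4*L²)
s = 147 + √206 (s = (√(-50 + 4*(-8)²) + 169) - 22 = (√(-50 + 4*64) + 169) - 22 = (√(-50 + 256) + 169) - 22 = (√206 + 169) - 22 = (169 + √206) - 22 = 147 + √206 ≈ 161.35)
√(s + (193 + 152)/(-241 + 83)) = √((147 + √206) + (193 + 152)/(-241 + 83)) = √((147 + √206) + 345/(-158)) = √((147 + √206) + 345*(-1/158)) = √((147 + √206) - 345/158) = √(22881/158 + √206)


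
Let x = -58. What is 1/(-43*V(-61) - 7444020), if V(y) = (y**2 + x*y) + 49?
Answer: -1/7758264 ≈ -1.2889e-7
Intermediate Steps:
V(y) = 49 + y**2 - 58*y (V(y) = (y**2 - 58*y) + 49 = 49 + y**2 - 58*y)
1/(-43*V(-61) - 7444020) = 1/(-43*(49 + (-61)**2 - 58*(-61)) - 7444020) = 1/(-43*(49 + 3721 + 3538) - 7444020) = 1/(-43*7308 - 7444020) = 1/(-314244 - 7444020) = 1/(-7758264) = -1/7758264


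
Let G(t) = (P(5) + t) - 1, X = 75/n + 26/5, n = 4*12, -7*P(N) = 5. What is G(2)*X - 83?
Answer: -22699/280 ≈ -81.068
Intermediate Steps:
P(N) = -5/7 (P(N) = -1/7*5 = -5/7)
n = 48
X = 541/80 (X = 75/48 + 26/5 = 75*(1/48) + 26*(1/5) = 25/16 + 26/5 = 541/80 ≈ 6.7625)
G(t) = -12/7 + t (G(t) = (-5/7 + t) - 1 = -12/7 + t)
G(2)*X - 83 = (-12/7 + 2)*(541/80) - 83 = (2/7)*(541/80) - 83 = 541/280 - 83 = -22699/280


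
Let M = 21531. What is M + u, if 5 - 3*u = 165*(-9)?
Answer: 66083/3 ≈ 22028.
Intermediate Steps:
u = 1490/3 (u = 5/3 - 55*(-9) = 5/3 - ⅓*(-1485) = 5/3 + 495 = 1490/3 ≈ 496.67)
M + u = 21531 + 1490/3 = 66083/3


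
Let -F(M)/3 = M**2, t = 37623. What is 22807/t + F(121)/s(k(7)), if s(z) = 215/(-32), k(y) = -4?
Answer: 52885384433/8088945 ≈ 6538.0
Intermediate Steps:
s(z) = -215/32 (s(z) = 215*(-1/32) = -215/32)
F(M) = -3*M**2
22807/t + F(121)/s(k(7)) = 22807/37623 + (-3*121**2)/(-215/32) = 22807*(1/37623) - 3*14641*(-32/215) = 22807/37623 - 43923*(-32/215) = 22807/37623 + 1405536/215 = 52885384433/8088945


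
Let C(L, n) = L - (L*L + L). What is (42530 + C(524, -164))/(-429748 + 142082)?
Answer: 116023/143833 ≈ 0.80665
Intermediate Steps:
C(L, n) = -L² (C(L, n) = L - (L² + L) = L - (L + L²) = L + (-L - L²) = -L²)
(42530 + C(524, -164))/(-429748 + 142082) = (42530 - 1*524²)/(-429748 + 142082) = (42530 - 1*274576)/(-287666) = (42530 - 274576)*(-1/287666) = -232046*(-1/287666) = 116023/143833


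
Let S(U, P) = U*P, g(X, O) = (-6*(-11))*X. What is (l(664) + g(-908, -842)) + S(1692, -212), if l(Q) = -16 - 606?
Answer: -419254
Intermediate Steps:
g(X, O) = 66*X
S(U, P) = P*U
l(Q) = -622
(l(664) + g(-908, -842)) + S(1692, -212) = (-622 + 66*(-908)) - 212*1692 = (-622 - 59928) - 358704 = -60550 - 358704 = -419254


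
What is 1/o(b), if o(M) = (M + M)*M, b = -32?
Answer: 1/2048 ≈ 0.00048828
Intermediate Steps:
o(M) = 2*M² (o(M) = (2*M)*M = 2*M²)
1/o(b) = 1/(2*(-32)²) = 1/(2*1024) = 1/2048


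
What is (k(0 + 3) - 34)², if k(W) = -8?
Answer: 1764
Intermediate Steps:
(k(0 + 3) - 34)² = (-8 - 34)² = (-42)² = 1764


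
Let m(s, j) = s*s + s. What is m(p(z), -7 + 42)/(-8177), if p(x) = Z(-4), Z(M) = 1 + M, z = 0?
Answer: -6/8177 ≈ -0.00073377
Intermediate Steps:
p(x) = -3 (p(x) = 1 - 4 = -3)
m(s, j) = s + s² (m(s, j) = s² + s = s + s²)
m(p(z), -7 + 42)/(-8177) = -3*(1 - 3)/(-8177) = -3*(-2)*(-1/8177) = 6*(-1/8177) = -6/8177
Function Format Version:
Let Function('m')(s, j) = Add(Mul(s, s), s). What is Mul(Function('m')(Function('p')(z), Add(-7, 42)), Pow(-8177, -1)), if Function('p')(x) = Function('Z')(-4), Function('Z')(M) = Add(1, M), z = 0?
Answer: Rational(-6, 8177) ≈ -0.00073377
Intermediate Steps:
Function('p')(x) = -3 (Function('p')(x) = Add(1, -4) = -3)
Function('m')(s, j) = Add(s, Pow(s, 2)) (Function('m')(s, j) = Add(Pow(s, 2), s) = Add(s, Pow(s, 2)))
Mul(Function('m')(Function('p')(z), Add(-7, 42)), Pow(-8177, -1)) = Mul(Mul(-3, Add(1, -3)), Pow(-8177, -1)) = Mul(Mul(-3, -2), Rational(-1, 8177)) = Mul(6, Rational(-1, 8177)) = Rational(-6, 8177)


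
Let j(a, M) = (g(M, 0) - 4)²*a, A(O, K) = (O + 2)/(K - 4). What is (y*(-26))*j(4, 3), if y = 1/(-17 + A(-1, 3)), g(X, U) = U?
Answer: 832/9 ≈ 92.444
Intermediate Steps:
A(O, K) = (2 + O)/(-4 + K)
j(a, M) = 16*a (j(a, M) = (0 - 4)²*a = (-4)²*a = 16*a)
y = -1/18 (y = 1/(-17 + (2 - 1)/(-4 + 3)) = 1/(-17 + 1/(-1)) = 1/(-17 - 1*1) = 1/(-17 - 1) = 1/(-18) = -1/18 ≈ -0.055556)
(y*(-26))*j(4, 3) = (-1/18*(-26))*(16*4) = (13/9)*64 = 832/9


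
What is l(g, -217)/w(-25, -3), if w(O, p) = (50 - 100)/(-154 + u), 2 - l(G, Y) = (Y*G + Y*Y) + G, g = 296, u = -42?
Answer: 1651202/25 ≈ 66048.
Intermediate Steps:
l(G, Y) = 2 - G - Y**2 - G*Y (l(G, Y) = 2 - ((Y*G + Y*Y) + G) = 2 - ((G*Y + Y**2) + G) = 2 - ((Y**2 + G*Y) + G) = 2 - (G + Y**2 + G*Y) = 2 + (-G - Y**2 - G*Y) = 2 - G - Y**2 - G*Y)
w(O, p) = 25/98 (w(O, p) = (50 - 100)/(-154 - 42) = -50/(-196) = -50*(-1/196) = 25/98)
l(g, -217)/w(-25, -3) = (2 - 1*296 - 1*(-217)**2 - 1*296*(-217))/(25/98) = (2 - 296 - 1*47089 + 64232)*(98/25) = (2 - 296 - 47089 + 64232)*(98/25) = 16849*(98/25) = 1651202/25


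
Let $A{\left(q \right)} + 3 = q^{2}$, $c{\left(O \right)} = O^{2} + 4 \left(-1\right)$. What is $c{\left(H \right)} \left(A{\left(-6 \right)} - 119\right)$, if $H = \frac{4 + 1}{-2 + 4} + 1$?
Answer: $- \frac{1419}{2} \approx -709.5$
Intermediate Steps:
$H = \frac{7}{2}$ ($H = \frac{5}{2} + 1 = \frac{7}{2} \approx 3.5$)
$c{\left(O \right)} = -4 + O^{2}$ ($c{\left(O \right)} = O^{2} - 4 = -4 + O^{2}$)
$A{\left(q \right)} = -3 + q^{2}$
$c{\left(H \right)} \left(A{\left(-6 \right)} - 119\right) = \left(-4 + \left(\frac{7}{2}\right)^{2}\right) \left(\left(-3 + \left(-6\right)^{2}\right) - 119\right) = \left(-4 + \frac{49}{4}\right) \left(\left(-3 + 36\right) - 119\right) = \frac{33 \left(33 - 119\right)}{4} = \frac{33}{4} \left(-86\right) = - \frac{1419}{2}$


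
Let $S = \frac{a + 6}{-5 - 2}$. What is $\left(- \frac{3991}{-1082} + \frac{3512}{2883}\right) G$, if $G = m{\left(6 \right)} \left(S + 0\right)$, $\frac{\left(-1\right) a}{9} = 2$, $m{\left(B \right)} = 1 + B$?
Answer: $\frac{30612074}{519901} \approx 58.881$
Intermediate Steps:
$a = -18$ ($a = \left(-9\right) 2 = -18$)
$S = \frac{12}{7}$ ($S = \frac{-18 + 6}{-5 - 2} = - \frac{12}{-7} = \left(-12\right) \left(- \frac{1}{7}\right) = \frac{12}{7} \approx 1.7143$)
$G = 12$ ($G = \left(1 + 6\right) \left(\frac{12}{7} + 0\right) = 7 \cdot \frac{12}{7} = 12$)
$\left(- \frac{3991}{-1082} + \frac{3512}{2883}\right) G = \left(- \frac{3991}{-1082} + \frac{3512}{2883}\right) 12 = \left(\left(-3991\right) \left(- \frac{1}{1082}\right) + 3512 \cdot \frac{1}{2883}\right) 12 = \left(\frac{3991}{1082} + \frac{3512}{2883}\right) 12 = \frac{15306037}{3119406} \cdot 12 = \frac{30612074}{519901}$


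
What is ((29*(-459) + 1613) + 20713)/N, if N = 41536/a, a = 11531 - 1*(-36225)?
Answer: 107630085/10384 ≈ 10365.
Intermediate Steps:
a = 47756 (a = 11531 + 36225 = 47756)
N = 10384/11939 (N = 41536/47756 = 41536*(1/47756) = 10384/11939 ≈ 0.86975)
((29*(-459) + 1613) + 20713)/N = ((29*(-459) + 1613) + 20713)/(10384/11939) = ((-13311 + 1613) + 20713)*(11939/10384) = (-11698 + 20713)*(11939/10384) = 9015*(11939/10384) = 107630085/10384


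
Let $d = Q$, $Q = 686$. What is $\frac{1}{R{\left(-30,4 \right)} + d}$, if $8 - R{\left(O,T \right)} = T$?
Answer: $\frac{1}{690} \approx 0.0014493$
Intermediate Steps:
$R{\left(O,T \right)} = 8 - T$
$d = 686$
$\frac{1}{R{\left(-30,4 \right)} + d} = \frac{1}{\left(8 - 4\right) + 686} = \frac{1}{4 + 686} = \frac{1}{690}$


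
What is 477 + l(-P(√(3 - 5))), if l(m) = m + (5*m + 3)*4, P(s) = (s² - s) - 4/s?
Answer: 531 - 21*I*√2 ≈ 531.0 - 29.698*I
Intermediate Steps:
P(s) = s² - s - 4/s
l(m) = 12 + 21*m (l(m) = m + (3 + 5*m)*4 = m + (12 + 20*m) = 12 + 21*m)
477 + l(-P(√(3 - 5))) = 477 + (12 + 21*(-((√(3 - 5))² - √(3 - 5) - 4/√(3 - 5)))) = 477 + (12 + 21*(-((√(-2))² - √(-2) - 4*(-I*√2/2)))) = 477 + (12 + 21*(-((I*√2)² - I*√2 - 4*(-I*√2/2)))) = 477 + (12 + 21*(-(-2 - I*√2 - (-2)*I*√2))) = 477 + (12 + 21*(-(-2 - I*√2 + 2*I*√2))) = 477 + (12 + 21*(-(-2 + I*√2))) = 477 + (12 + 21*(2 - I*√2)) = 477 + (12 + (42 - 21*I*√2)) = 477 + (54 - 21*I*√2) = 531 - 21*I*√2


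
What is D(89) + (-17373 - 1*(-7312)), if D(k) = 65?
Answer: -9996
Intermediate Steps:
D(89) + (-17373 - 1*(-7312)) = 65 + (-17373 - 1*(-7312)) = 65 + (-17373 + 7312) = 65 - 10061 = -9996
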